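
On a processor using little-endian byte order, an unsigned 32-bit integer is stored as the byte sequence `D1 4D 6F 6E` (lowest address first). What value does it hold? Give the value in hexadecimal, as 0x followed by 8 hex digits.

0x6E6F4DD1

In little-endian order the low byte comes first in memory.
Reassemble most-significant byte first: 6E 6F 4D D1 → 0x6E6F4DD1.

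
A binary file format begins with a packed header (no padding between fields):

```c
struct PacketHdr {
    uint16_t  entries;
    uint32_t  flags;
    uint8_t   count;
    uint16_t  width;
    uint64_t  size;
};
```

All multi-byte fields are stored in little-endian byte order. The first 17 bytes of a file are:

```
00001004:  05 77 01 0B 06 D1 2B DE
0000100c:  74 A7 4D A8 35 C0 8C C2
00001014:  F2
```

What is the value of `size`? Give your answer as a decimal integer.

17492698659822259623

`size` follows `entries` (2 B), `flags` (4 B), `count` (1 B), `width` (2 B), so it starts at offset 2 + 4 + 1 + 2 = 9 and occupies 8 bytes.
Bytes at offsets 9..16: A7 4D A8 35 C0 8C C2 F2.
Little-endian stores the least-significant byte at the lowest address.
Reassemble most-significant byte first: F2 C2 8C C0 35 A8 4D A7 → 0xF2C28CC035A84DA7.
0xF2C28CC035A84DA7 = 17492698659822259623.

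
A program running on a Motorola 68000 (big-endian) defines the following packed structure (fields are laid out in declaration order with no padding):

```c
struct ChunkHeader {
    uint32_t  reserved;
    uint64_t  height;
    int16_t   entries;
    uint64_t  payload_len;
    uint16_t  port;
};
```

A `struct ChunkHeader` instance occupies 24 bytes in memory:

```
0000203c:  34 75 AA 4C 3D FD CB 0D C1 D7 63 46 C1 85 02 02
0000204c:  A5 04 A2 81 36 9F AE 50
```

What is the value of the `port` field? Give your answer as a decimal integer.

`port` follows `reserved` (4 B), `height` (8 B), `entries` (2 B), `payload_len` (8 B), so it starts at offset 4 + 8 + 2 + 8 = 22 and occupies 2 bytes.
Bytes at offsets 22..23: AE 50.
Big-endian: lowest address holds the most-significant byte.
The bytes are already most-significant first: 0xAE50.
0xAE50 = 44624.

44624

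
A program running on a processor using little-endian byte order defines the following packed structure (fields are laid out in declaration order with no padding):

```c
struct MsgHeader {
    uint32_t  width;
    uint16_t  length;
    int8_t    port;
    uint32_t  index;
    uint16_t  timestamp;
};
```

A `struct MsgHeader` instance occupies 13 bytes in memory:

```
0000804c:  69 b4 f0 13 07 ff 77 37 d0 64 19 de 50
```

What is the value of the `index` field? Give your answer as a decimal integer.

426037303

`index` follows `width` (4 B), `length` (2 B), `port` (1 B), so it starts at offset 4 + 2 + 1 = 7 and occupies 4 bytes.
Bytes at offsets 7..10: 37 D0 64 19.
Little-endian: lowest address holds the least-significant byte.
Reassemble most-significant byte first: 19 64 D0 37 → 0x1964D037.
0x1964D037 = 426037303.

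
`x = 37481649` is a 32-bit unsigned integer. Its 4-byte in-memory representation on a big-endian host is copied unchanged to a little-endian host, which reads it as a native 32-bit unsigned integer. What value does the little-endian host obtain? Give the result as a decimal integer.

37481649 in 32-bit hexadecimal is 0x023BECB1.
Stored big-endian, the bytes at ascending addresses are 02 3B EC B1.
Read back as little-endian, the first byte is least significant, giving 0xB1EC3B02.
0xB1EC3B02 = 2985048834.

2985048834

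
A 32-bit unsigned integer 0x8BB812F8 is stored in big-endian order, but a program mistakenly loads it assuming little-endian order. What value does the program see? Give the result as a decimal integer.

4161976459

Stored big-endian, the bytes at ascending addresses are 8B B8 12 F8.
Read back as little-endian, the first byte is least significant, giving 0xF812B88B.
0xF812B88B = 4161976459.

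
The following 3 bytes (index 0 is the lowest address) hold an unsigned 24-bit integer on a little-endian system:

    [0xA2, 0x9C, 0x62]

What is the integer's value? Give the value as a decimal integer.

6462626

Little-endian: lowest address holds the least-significant byte.
Reassemble most-significant byte first: 62 9C A2 → 0x629CA2.
0x629CA2 = 6462626.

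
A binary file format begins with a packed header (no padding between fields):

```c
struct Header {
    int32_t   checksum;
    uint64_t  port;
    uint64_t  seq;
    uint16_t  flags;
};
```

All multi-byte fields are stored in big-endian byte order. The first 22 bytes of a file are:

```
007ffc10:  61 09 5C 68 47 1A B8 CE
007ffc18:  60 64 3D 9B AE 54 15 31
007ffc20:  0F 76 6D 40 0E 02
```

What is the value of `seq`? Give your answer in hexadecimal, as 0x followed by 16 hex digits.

0xAE5415310F766D40

`seq` follows `checksum` (4 B), `port` (8 B), so it starts at offset 4 + 8 = 12 and occupies 8 bytes.
Bytes at offsets 12..19: AE 54 15 31 0F 76 6D 40.
Big-endian: lowest address holds the most-significant byte.
The bytes are already most-significant first: 0xAE5415310F766D40.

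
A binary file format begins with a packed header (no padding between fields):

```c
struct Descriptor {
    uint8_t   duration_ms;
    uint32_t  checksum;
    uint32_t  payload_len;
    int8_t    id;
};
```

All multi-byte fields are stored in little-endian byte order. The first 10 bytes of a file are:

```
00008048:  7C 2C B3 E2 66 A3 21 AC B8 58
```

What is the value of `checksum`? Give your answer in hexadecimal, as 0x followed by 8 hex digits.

`checksum` follows `duration_ms` (1 byte), so it starts at byte offset 1 and occupies 4 bytes.
Bytes at offsets 1..4: 2C B3 E2 66.
Little-endian stores the least-significant byte at the lowest address.
Reassemble most-significant byte first: 66 E2 B3 2C → 0x66E2B32C.

0x66E2B32C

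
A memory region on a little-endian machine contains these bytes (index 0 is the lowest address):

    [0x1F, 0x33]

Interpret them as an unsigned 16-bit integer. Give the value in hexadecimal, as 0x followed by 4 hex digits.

0x331F

Little-endian: lowest address holds the least-significant byte.
Reassemble most-significant byte first: 33 1F → 0x331F.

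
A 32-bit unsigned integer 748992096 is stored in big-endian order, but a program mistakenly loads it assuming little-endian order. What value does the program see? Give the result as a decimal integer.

748992096 in 32-bit hexadecimal is 0x2CA4B660.
Stored big-endian, the bytes at ascending addresses are 2C A4 B6 60.
Read back as little-endian, the first byte is least significant, giving 0x60B6A42C.
0x60B6A42C = 1622582316.

1622582316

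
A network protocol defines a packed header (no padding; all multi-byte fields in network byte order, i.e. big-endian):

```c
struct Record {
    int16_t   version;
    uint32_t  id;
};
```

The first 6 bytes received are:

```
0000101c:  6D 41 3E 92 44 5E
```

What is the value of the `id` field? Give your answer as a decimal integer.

1049773150

`id` follows `version` (2 bytes), so it starts at byte offset 2 and occupies 4 bytes.
Bytes at offsets 2..5: 3E 92 44 5E.
Big-endian: lowest address holds the most-significant byte.
The bytes are already most-significant first: 0x3E92445E.
0x3E92445E = 1049773150.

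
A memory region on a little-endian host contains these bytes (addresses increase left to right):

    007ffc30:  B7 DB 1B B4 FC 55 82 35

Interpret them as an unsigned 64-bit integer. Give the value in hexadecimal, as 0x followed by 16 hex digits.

Little-endian stores the least-significant byte at the lowest address.
Reassemble most-significant byte first: 35 82 55 FC B4 1B DB B7 → 0x358255FCB41BDBB7.

0x358255FCB41BDBB7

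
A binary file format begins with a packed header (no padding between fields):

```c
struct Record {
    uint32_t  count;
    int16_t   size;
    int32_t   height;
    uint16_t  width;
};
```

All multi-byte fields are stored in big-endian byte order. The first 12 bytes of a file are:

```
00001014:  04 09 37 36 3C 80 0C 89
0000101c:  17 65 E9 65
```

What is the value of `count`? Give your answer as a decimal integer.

`count` is the first field, at byte offset 0, occupying 4 bytes.
Bytes at offsets 0..3: 04 09 37 36.
Big-endian stores the most-significant byte at the lowest address.
The bytes are already most-significant first: 0x04093736.
0x04093736 = 67712822.

67712822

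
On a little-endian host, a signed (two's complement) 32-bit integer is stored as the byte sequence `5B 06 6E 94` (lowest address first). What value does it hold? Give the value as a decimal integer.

-1804728741

Little-endian stores the least-significant byte at the lowest address.
Reassemble most-significant byte first: 94 6E 06 5B → 0x946E065B.
Top bit is set, so as a signed 32-bit value this is 0x946E065B − 2^32 = -1804728741.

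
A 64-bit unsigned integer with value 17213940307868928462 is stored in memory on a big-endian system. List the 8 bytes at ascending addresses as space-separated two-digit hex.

17213940307868928462 in hexadecimal, padded to 64 bits, is 0xEEE43381B34E49CE.
Split into bytes (most-significant first): EE E4 33 81 B3 4E 49 CE.
In big-endian order the high byte comes first in memory.
So the memory order matches the most-significant-first order: EE E4 33 81 B3 4E 49 CE.

EE E4 33 81 B3 4E 49 CE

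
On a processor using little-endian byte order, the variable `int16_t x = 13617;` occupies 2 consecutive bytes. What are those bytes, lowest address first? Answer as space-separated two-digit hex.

31 35

13617 in hexadecimal, padded to 16 bits, is 0x3531.
Split into bytes (most-significant first): 35 31.
Little-endian stores the least-significant byte at the lowest address.
So at ascending addresses the bytes are 31 35.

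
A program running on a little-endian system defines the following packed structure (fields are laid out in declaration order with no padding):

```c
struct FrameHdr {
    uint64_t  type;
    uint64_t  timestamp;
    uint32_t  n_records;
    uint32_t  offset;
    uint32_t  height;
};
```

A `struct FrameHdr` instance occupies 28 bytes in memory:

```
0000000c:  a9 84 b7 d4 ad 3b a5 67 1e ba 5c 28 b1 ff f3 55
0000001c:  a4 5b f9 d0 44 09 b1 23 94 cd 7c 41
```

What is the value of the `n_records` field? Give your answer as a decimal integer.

3506002852

`n_records` follows `type` (8 B), `timestamp` (8 B), so it starts at offset 8 + 8 = 16 and occupies 4 bytes.
Bytes at offsets 16..19: A4 5B F9 D0.
Little-endian: lowest address holds the least-significant byte.
Reassemble most-significant byte first: D0 F9 5B A4 → 0xD0F95BA4.
0xD0F95BA4 = 3506002852.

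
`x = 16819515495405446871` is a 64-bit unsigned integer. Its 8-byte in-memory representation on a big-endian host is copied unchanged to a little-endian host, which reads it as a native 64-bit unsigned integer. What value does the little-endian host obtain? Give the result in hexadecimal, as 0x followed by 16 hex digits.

16819515495405446871 in 64-bit hexadecimal is 0xE96AEC3ABDD1E6D7.
Stored big-endian, the bytes at ascending addresses are E9 6A EC 3A BD D1 E6 D7.
Read back as little-endian, the first byte is least significant, giving 0xD7E6D1BD3AEC6AE9.

0xD7E6D1BD3AEC6AE9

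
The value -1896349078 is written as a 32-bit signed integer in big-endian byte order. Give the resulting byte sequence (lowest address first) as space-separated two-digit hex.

Two's complement of -1896349078 in 32 bits: 1896349078 = 0x7107FD96; invert → 0x8EF80269; add 1 → 0x8EF8026A.
Split into bytes (most-significant first): 8E F8 02 6A.
Big-endian: lowest address holds the most-significant byte.
So the memory order matches the most-significant-first order: 8E F8 02 6A.

8E F8 02 6A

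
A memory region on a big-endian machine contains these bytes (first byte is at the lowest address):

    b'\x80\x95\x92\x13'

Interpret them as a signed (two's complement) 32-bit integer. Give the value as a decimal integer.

In big-endian order the high byte comes first in memory.
The bytes are already most-significant first: 0x80959213.
Top bit is set, so as a signed 32-bit value this is 0x80959213 − 2^32 = -2137681389.

-2137681389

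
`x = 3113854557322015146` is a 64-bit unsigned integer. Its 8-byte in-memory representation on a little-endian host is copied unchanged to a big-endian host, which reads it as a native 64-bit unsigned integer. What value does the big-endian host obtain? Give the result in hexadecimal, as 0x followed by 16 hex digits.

3113854557322015146 in 64-bit hexadecimal is 0x2B36A238D368F1AA.
Stored little-endian, the bytes at ascending addresses are AA F1 68 D3 38 A2 36 2B.
Read back as big-endian, the last byte is least significant, giving 0xAAF168D338A2362B.

0xAAF168D338A2362B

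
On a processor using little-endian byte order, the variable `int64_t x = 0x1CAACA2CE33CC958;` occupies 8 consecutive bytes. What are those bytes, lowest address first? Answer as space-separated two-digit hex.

58 C9 3C E3 2C CA AA 1C

Split into bytes (most-significant first): 1C AA CA 2C E3 3C C9 58.
In little-endian order the low byte comes first in memory.
So at ascending addresses the bytes are 58 C9 3C E3 2C CA AA 1C.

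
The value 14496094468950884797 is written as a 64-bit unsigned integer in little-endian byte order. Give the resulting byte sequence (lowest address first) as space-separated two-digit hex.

BD 81 52 AC 1D 79 2C C9

14496094468950884797 in hexadecimal, padded to 64 bits, is 0xC92C791DAC5281BD.
Split into bytes (most-significant first): C9 2C 79 1D AC 52 81 BD.
In little-endian order the low byte comes first in memory.
So at ascending addresses the bytes are BD 81 52 AC 1D 79 2C C9.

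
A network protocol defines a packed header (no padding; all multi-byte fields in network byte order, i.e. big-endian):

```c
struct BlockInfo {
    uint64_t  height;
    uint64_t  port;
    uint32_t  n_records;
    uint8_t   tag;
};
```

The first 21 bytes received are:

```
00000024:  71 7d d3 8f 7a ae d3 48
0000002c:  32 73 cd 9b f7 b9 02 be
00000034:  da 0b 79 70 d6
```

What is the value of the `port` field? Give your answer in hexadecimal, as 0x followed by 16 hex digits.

`port` follows `height` (8 bytes), so it starts at byte offset 8 and occupies 8 bytes.
Bytes at offsets 8..15: 32 73 CD 9B F7 B9 02 BE.
Big-endian: lowest address holds the most-significant byte.
The bytes are already most-significant first: 0x3273CD9BF7B902BE.

0x3273CD9BF7B902BE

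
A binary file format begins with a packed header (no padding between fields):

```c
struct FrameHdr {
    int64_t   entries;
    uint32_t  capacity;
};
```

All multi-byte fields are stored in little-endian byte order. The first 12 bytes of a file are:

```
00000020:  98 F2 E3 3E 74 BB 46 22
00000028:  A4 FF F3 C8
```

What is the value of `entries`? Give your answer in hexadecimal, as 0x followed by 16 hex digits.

`entries` is the first field, at byte offset 0, occupying 8 bytes.
Bytes at offsets 0..7: 98 F2 E3 3E 74 BB 46 22.
Little-endian stores the least-significant byte at the lowest address.
Reassemble most-significant byte first: 22 46 BB 74 3E E3 F2 98 → 0x2246BB743EE3F298.

0x2246BB743EE3F298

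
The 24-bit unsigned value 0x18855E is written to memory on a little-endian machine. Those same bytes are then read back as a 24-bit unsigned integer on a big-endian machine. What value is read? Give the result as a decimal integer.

6194456

Stored little-endian, the bytes at ascending addresses are 5E 85 18.
Read back as big-endian, the last byte is least significant, giving 0x5E8518.
0x5E8518 = 6194456.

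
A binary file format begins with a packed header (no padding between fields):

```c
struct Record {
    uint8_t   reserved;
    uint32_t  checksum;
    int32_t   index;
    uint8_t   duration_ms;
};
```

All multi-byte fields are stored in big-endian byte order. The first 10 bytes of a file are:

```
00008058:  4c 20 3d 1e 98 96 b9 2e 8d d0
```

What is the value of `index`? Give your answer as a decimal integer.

`index` follows `reserved` (1 B), `checksum` (4 B), so it starts at offset 1 + 4 = 5 and occupies 4 bytes.
Bytes at offsets 5..8: 96 B9 2E 8D.
Big-endian: lowest address holds the most-significant byte.
The bytes are already most-significant first: 0x96B92E8D.
Top bit is set, so as a signed 32-bit value this is 0x96B92E8D − 2^32 = -1766248819.

-1766248819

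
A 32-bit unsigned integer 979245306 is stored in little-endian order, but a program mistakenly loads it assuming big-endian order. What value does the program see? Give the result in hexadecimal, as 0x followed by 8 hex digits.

979245306 in 32-bit hexadecimal is 0x3A5E18FA.
Stored little-endian, the bytes at ascending addresses are FA 18 5E 3A.
Read back as big-endian, the last byte is least significant, giving 0xFA185E3A.

0xFA185E3A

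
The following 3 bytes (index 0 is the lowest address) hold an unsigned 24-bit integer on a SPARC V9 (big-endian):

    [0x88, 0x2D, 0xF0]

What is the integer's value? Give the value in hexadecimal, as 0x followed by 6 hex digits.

0x882DF0

Big-endian stores the most-significant byte at the lowest address.
The bytes are already most-significant first: 0x882DF0.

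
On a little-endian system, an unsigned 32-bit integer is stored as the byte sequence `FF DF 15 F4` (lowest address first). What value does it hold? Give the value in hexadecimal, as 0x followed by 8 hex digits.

0xF415DFFF

Little-endian: lowest address holds the least-significant byte.
Reassemble most-significant byte first: F4 15 DF FF → 0xF415DFFF.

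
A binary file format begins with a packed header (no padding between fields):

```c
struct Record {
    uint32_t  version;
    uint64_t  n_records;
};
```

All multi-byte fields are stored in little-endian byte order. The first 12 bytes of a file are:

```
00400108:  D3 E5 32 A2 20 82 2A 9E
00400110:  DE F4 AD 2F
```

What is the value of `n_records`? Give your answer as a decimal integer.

3435671327727059488

`n_records` follows `version` (4 bytes), so it starts at byte offset 4 and occupies 8 bytes.
Bytes at offsets 4..11: 20 82 2A 9E DE F4 AD 2F.
Little-endian stores the least-significant byte at the lowest address.
Reassemble most-significant byte first: 2F AD F4 DE 9E 2A 82 20 → 0x2FADF4DE9E2A8220.
0x2FADF4DE9E2A8220 = 3435671327727059488.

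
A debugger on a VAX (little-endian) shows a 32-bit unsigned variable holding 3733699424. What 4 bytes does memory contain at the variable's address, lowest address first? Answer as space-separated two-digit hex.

60 BB 8B DE

3733699424 in hexadecimal, padded to 32 bits, is 0xDE8BBB60.
Split into bytes (most-significant first): DE 8B BB 60.
In little-endian order the low byte comes first in memory.
So at ascending addresses the bytes are 60 BB 8B DE.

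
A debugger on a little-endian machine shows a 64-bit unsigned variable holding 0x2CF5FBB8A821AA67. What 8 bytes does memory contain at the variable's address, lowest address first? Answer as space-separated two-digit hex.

67 AA 21 A8 B8 FB F5 2C

Split into bytes (most-significant first): 2C F5 FB B8 A8 21 AA 67.
Little-endian: lowest address holds the least-significant byte.
So at ascending addresses the bytes are 67 AA 21 A8 B8 FB F5 2C.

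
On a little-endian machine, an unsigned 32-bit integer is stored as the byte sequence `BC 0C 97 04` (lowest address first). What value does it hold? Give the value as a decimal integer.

In little-endian order the low byte comes first in memory.
Reassemble most-significant byte first: 04 97 0C BC → 0x04970CBC.
0x04970CBC = 77008060.

77008060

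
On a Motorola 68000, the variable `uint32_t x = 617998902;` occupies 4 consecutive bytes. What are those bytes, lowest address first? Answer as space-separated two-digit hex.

24 D5 EA 36

617998902 in hexadecimal, padded to 32 bits, is 0x24D5EA36.
Split into bytes (most-significant first): 24 D5 EA 36.
Big-endian stores the most-significant byte at the lowest address.
So the memory order matches the most-significant-first order: 24 D5 EA 36.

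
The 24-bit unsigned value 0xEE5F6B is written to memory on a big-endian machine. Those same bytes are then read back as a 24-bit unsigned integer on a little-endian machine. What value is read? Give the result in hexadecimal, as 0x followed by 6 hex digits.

Stored big-endian, the bytes at ascending addresses are EE 5F 6B.
Read back as little-endian, the first byte is least significant, giving 0x6B5FEE.

0x6B5FEE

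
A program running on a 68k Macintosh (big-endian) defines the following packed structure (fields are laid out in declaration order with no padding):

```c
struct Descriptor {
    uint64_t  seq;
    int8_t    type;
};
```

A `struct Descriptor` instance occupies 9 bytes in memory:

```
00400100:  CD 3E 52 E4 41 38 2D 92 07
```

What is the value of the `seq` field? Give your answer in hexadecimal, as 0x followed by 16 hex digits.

`seq` is the first field, at byte offset 0, occupying 8 bytes.
Bytes at offsets 0..7: CD 3E 52 E4 41 38 2D 92.
Big-endian stores the most-significant byte at the lowest address.
The bytes are already most-significant first: 0xCD3E52E441382D92.

0xCD3E52E441382D92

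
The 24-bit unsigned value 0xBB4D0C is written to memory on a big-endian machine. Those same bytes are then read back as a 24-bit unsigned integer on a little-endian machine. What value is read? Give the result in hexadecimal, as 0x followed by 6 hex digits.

Stored big-endian, the bytes at ascending addresses are BB 4D 0C.
Read back as little-endian, the first byte is least significant, giving 0x0C4DBB.

0x0C4DBB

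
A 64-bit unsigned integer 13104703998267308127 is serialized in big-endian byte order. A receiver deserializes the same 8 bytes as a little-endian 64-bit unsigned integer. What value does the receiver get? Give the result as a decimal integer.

13104703998267308127 in 64-bit hexadecimal is 0xB5DD42DACF5D385F.
Stored big-endian, the bytes at ascending addresses are B5 DD 42 DA CF 5D 38 5F.
Read back as little-endian, the first byte is least significant, giving 0x5F385DCFDA42DDB5.
0x5F385DCFDA42DDB5 = 6861337179600379317.

6861337179600379317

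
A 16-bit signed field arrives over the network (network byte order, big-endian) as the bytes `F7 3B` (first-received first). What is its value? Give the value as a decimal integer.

-2245

In big-endian order the high byte comes first in memory.
The bytes are already most-significant first: 0xF73B.
Top bit is set, so as a signed 16-bit value this is 0xF73B − 2^16 = -2245.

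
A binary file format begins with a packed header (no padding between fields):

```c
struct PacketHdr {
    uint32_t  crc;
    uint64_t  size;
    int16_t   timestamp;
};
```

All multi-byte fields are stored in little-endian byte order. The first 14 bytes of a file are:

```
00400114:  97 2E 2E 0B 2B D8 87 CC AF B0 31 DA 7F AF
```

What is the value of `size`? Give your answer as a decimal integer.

15722542043224332331

`size` follows `crc` (4 bytes), so it starts at byte offset 4 and occupies 8 bytes.
Bytes at offsets 4..11: 2B D8 87 CC AF B0 31 DA.
Little-endian stores the least-significant byte at the lowest address.
Reassemble most-significant byte first: DA 31 B0 AF CC 87 D8 2B → 0xDA31B0AFCC87D82B.
0xDA31B0AFCC87D82B = 15722542043224332331.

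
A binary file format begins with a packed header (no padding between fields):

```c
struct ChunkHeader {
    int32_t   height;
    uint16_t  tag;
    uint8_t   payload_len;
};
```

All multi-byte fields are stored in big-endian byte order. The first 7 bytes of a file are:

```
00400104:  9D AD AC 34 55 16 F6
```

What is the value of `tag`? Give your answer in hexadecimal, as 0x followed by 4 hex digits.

0x5516

`tag` follows `height` (4 bytes), so it starts at byte offset 4 and occupies 2 bytes.
Bytes at offsets 4..5: 55 16.
Big-endian stores the most-significant byte at the lowest address.
The bytes are already most-significant first: 0x5516.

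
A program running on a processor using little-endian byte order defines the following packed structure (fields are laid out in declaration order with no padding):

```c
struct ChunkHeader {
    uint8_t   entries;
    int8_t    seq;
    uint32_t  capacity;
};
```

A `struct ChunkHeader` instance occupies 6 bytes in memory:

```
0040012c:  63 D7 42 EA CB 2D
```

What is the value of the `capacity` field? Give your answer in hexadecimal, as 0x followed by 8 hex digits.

0x2DCBEA42

`capacity` follows `entries` (1 B), `seq` (1 B), so it starts at offset 1 + 1 = 2 and occupies 4 bytes.
Bytes at offsets 2..5: 42 EA CB 2D.
In little-endian order the low byte comes first in memory.
Reassemble most-significant byte first: 2D CB EA 42 → 0x2DCBEA42.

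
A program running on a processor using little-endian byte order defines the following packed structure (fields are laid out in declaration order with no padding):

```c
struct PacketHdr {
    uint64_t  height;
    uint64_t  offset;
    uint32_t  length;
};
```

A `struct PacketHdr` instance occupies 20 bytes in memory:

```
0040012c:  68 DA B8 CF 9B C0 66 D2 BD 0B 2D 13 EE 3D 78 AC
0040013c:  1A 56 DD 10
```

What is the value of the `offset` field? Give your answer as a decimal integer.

`offset` follows `height` (8 bytes), so it starts at byte offset 8 and occupies 8 bytes.
Bytes at offsets 8..15: BD 0B 2D 13 EE 3D 78 AC.
Little-endian: lowest address holds the least-significant byte.
Reassemble most-significant byte first: AC 78 3D EE 13 2D 0B BD → 0xAC783DEE132D0BBD.
0xAC783DEE132D0BBD = 12427751264462113725.

12427751264462113725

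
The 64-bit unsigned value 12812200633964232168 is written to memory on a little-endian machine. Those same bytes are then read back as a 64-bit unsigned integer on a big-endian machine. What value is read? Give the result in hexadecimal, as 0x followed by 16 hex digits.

0xE8FD783A9814CEB1

12812200633964232168 in 64-bit hexadecimal is 0xB1CE14983A78FDE8.
Stored little-endian, the bytes at ascending addresses are E8 FD 78 3A 98 14 CE B1.
Read back as big-endian, the last byte is least significant, giving 0xE8FD783A9814CEB1.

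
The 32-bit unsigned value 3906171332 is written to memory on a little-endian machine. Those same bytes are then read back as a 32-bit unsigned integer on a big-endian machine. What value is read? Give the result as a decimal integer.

3295794152

3906171332 in 32-bit hexadecimal is 0xE8D371C4.
Stored little-endian, the bytes at ascending addresses are C4 71 D3 E8.
Read back as big-endian, the last byte is least significant, giving 0xC471D3E8.
0xC471D3E8 = 3295794152.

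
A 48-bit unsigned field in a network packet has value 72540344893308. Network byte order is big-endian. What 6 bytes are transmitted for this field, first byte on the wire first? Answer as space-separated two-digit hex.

72540344893308 in hexadecimal, padded to 48 bits, is 0x41F99D7D3F7C.
Split into bytes (most-significant first): 41 F9 9D 7D 3F 7C.
Big-endian stores the most-significant byte at the lowest address.
So the memory order matches the most-significant-first order: 41 F9 9D 7D 3F 7C.

41 F9 9D 7D 3F 7C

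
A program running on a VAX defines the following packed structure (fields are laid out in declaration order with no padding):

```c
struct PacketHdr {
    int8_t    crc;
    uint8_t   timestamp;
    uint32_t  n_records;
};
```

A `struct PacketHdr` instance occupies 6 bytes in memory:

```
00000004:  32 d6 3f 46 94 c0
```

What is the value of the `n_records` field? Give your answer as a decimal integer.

3230942783

`n_records` follows `crc` (1 B), `timestamp` (1 B), so it starts at offset 1 + 1 = 2 and occupies 4 bytes.
Bytes at offsets 2..5: 3F 46 94 C0.
Little-endian stores the least-significant byte at the lowest address.
Reassemble most-significant byte first: C0 94 46 3F → 0xC094463F.
0xC094463F = 3230942783.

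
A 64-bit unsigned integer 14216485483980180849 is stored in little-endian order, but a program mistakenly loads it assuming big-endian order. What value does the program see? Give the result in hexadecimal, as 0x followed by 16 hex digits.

14216485483980180849 in 64-bit hexadecimal is 0xC54B1A39BB22CD71.
Stored little-endian, the bytes at ascending addresses are 71 CD 22 BB 39 1A 4B C5.
Read back as big-endian, the last byte is least significant, giving 0x71CD22BB391A4BC5.

0x71CD22BB391A4BC5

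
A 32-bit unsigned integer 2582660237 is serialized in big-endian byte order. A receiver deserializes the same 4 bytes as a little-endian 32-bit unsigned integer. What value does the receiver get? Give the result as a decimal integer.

2370105497

2582660237 in 32-bit hexadecimal is 0x99F0448D.
Stored big-endian, the bytes at ascending addresses are 99 F0 44 8D.
Read back as little-endian, the first byte is least significant, giving 0x8D44F099.
0x8D44F099 = 2370105497.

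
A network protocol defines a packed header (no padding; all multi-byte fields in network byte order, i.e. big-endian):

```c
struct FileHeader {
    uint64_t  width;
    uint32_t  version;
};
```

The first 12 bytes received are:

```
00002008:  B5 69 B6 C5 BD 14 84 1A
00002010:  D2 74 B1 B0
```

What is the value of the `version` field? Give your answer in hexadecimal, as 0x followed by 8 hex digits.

`version` follows `width` (8 bytes), so it starts at byte offset 8 and occupies 4 bytes.
Bytes at offsets 8..11: D2 74 B1 B0.
Big-endian: lowest address holds the most-significant byte.
The bytes are already most-significant first: 0xD274B1B0.

0xD274B1B0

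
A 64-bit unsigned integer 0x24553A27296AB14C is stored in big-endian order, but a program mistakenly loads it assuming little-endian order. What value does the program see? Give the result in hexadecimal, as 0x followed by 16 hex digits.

0x4CB16A29273A5524

Stored big-endian, the bytes at ascending addresses are 24 55 3A 27 29 6A B1 4C.
Read back as little-endian, the first byte is least significant, giving 0x4CB16A29273A5524.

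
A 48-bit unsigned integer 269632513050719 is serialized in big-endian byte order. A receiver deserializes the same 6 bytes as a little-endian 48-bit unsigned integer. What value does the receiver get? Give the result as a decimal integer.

104488664185589

269632513050719 in 48-bit hexadecimal is 0xF53AB629085F.
Stored big-endian, the bytes at ascending addresses are F5 3A B6 29 08 5F.
Read back as little-endian, the first byte is least significant, giving 0x5F0829B63AF5.
0x5F0829B63AF5 = 104488664185589.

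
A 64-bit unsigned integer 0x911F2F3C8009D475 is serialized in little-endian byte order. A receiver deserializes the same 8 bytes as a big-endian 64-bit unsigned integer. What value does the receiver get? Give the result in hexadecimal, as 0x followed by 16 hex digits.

Stored little-endian, the bytes at ascending addresses are 75 D4 09 80 3C 2F 1F 91.
Read back as big-endian, the last byte is least significant, giving 0x75D409803C2F1F91.

0x75D409803C2F1F91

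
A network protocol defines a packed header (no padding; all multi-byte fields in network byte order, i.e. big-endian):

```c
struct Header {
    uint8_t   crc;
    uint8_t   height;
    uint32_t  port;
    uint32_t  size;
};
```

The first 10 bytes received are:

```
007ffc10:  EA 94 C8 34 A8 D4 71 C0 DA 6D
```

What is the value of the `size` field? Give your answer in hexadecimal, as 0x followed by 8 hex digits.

`size` follows `crc` (1 B), `height` (1 B), `port` (4 B), so it starts at offset 1 + 1 + 4 = 6 and occupies 4 bytes.
Bytes at offsets 6..9: 71 C0 DA 6D.
Big-endian stores the most-significant byte at the lowest address.
The bytes are already most-significant first: 0x71C0DA6D.

0x71C0DA6D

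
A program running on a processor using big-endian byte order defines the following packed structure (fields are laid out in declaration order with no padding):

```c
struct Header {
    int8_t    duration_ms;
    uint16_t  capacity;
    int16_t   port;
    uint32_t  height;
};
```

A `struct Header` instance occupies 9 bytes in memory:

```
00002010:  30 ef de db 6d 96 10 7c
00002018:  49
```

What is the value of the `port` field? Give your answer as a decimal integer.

`port` follows `duration_ms` (1 B), `capacity` (2 B), so it starts at offset 1 + 2 = 3 and occupies 2 bytes.
Bytes at offsets 3..4: DB 6D.
Big-endian: lowest address holds the most-significant byte.
The bytes are already most-significant first: 0xDB6D.
Top bit is set, so as a signed 16-bit value this is 0xDB6D − 2^16 = -9363.

-9363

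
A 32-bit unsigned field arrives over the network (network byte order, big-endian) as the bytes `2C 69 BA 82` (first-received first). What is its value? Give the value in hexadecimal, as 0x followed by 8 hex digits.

In big-endian order the high byte comes first in memory.
The bytes are already most-significant first: 0x2C69BA82.

0x2C69BA82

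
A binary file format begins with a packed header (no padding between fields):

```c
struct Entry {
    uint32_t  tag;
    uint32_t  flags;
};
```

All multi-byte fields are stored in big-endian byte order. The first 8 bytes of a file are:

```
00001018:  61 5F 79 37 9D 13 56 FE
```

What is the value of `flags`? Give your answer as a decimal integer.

`flags` follows `tag` (4 bytes), so it starts at byte offset 4 and occupies 4 bytes.
Bytes at offsets 4..7: 9D 13 56 FE.
In big-endian order the high byte comes first in memory.
The bytes are already most-significant first: 0x9D1356FE.
0x9D1356FE = 2635290366.

2635290366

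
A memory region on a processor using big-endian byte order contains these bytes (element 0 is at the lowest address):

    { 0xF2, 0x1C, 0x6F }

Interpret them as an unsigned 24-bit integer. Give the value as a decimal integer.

15866991

Big-endian stores the most-significant byte at the lowest address.
The bytes are already most-significant first: 0xF21C6F.
0xF21C6F = 15866991.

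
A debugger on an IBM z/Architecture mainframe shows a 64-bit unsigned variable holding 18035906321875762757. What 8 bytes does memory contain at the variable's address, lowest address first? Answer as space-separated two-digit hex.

18035906321875762757 in hexadecimal, padded to 64 bits, is 0xFA4C693DCDA07E45.
Split into bytes (most-significant first): FA 4C 69 3D CD A0 7E 45.
Big-endian: lowest address holds the most-significant byte.
So the memory order matches the most-significant-first order: FA 4C 69 3D CD A0 7E 45.

FA 4C 69 3D CD A0 7E 45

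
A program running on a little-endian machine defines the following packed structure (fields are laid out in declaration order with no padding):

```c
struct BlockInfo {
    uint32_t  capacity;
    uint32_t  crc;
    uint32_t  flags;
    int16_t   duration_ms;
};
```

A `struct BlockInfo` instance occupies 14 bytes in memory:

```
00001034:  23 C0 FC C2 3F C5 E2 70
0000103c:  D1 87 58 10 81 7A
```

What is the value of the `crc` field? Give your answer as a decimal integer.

1893909823

`crc` follows `capacity` (4 bytes), so it starts at byte offset 4 and occupies 4 bytes.
Bytes at offsets 4..7: 3F C5 E2 70.
Little-endian stores the least-significant byte at the lowest address.
Reassemble most-significant byte first: 70 E2 C5 3F → 0x70E2C53F.
0x70E2C53F = 1893909823.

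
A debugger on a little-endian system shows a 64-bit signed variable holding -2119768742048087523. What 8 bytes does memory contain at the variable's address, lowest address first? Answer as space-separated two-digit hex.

Two's complement of -2119768742048087523 in 64 bits: 2119768742048087523 = 0x1D6AEE709BC0BDE3; invert → 0xE295118F643F421C; add 1 → 0xE295118F643F421D.
Split into bytes (most-significant first): E2 95 11 8F 64 3F 42 1D.
Little-endian: lowest address holds the least-significant byte.
So at ascending addresses the bytes are 1D 42 3F 64 8F 11 95 E2.

1D 42 3F 64 8F 11 95 E2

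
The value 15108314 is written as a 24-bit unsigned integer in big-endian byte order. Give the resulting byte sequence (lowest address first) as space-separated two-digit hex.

E6 88 DA

15108314 in hexadecimal, padded to 24 bits, is 0xE688DA.
Split into bytes (most-significant first): E6 88 DA.
Big-endian stores the most-significant byte at the lowest address.
So the memory order matches the most-significant-first order: E6 88 DA.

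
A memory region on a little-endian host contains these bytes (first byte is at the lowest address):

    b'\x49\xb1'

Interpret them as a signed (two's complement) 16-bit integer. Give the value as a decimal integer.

-20151

Little-endian stores the least-significant byte at the lowest address.
Reassemble most-significant byte first: B1 49 → 0xB149.
Top bit is set, so as a signed 16-bit value this is 0xB149 − 2^16 = -20151.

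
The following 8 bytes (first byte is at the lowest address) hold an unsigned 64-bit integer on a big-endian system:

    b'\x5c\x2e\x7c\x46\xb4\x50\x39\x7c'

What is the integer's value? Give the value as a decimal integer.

6642383143532771708

Big-endian stores the most-significant byte at the lowest address.
The bytes are already most-significant first: 0x5C2E7C46B450397C.
0x5C2E7C46B450397C = 6642383143532771708.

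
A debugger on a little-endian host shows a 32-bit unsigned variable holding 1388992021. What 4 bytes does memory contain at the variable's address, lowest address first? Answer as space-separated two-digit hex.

1388992021 in hexadecimal, padded to 32 bits, is 0x52CA5615.
Split into bytes (most-significant first): 52 CA 56 15.
Little-endian: lowest address holds the least-significant byte.
So at ascending addresses the bytes are 15 56 CA 52.

15 56 CA 52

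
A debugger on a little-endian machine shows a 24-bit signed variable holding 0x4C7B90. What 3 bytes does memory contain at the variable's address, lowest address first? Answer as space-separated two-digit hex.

Split into bytes (most-significant first): 4C 7B 90.
Little-endian stores the least-significant byte at the lowest address.
So at ascending addresses the bytes are 90 7B 4C.

90 7B 4C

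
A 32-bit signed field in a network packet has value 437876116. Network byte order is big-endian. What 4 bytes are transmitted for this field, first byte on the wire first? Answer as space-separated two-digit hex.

437876116 in hexadecimal, padded to 32 bits, is 0x1A197594.
Split into bytes (most-significant first): 1A 19 75 94.
In big-endian order the high byte comes first in memory.
So the memory order matches the most-significant-first order: 1A 19 75 94.

1A 19 75 94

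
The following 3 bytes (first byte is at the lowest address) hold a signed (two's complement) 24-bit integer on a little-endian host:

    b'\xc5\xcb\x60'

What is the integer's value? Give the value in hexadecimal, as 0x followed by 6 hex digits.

0x60CBC5

In little-endian order the low byte comes first in memory.
Reassemble most-significant byte first: 60 CB C5 → 0x60CBC5.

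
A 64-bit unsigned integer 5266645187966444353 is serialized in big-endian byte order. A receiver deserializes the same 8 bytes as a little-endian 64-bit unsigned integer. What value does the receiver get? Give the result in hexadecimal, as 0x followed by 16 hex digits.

0x41A3C202E5E11649

5266645187966444353 in 64-bit hexadecimal is 0x4916E1E502C2A341.
Stored big-endian, the bytes at ascending addresses are 49 16 E1 E5 02 C2 A3 41.
Read back as little-endian, the first byte is least significant, giving 0x41A3C202E5E11649.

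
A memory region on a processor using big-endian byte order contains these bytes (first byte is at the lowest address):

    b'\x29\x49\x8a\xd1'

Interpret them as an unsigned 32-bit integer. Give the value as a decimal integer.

692685521

Big-endian stores the most-significant byte at the lowest address.
The bytes are already most-significant first: 0x29498AD1.
0x29498AD1 = 692685521.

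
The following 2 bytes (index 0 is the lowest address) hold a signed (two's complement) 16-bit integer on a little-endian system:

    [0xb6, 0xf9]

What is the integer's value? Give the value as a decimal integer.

-1610

In little-endian order the low byte comes first in memory.
Reassemble most-significant byte first: F9 B6 → 0xF9B6.
Top bit is set, so as a signed 16-bit value this is 0xF9B6 − 2^16 = -1610.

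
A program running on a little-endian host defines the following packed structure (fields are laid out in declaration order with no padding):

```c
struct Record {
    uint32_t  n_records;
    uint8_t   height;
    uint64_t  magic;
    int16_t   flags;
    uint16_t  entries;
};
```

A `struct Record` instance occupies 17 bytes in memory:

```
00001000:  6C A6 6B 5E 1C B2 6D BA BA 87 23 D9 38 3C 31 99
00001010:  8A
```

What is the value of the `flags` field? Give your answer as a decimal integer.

12604

`flags` follows `n_records` (4 B), `height` (1 B), `magic` (8 B), so it starts at offset 4 + 1 + 8 = 13 and occupies 2 bytes.
Bytes at offsets 13..14: 3C 31.
Little-endian stores the least-significant byte at the lowest address.
Reassemble most-significant byte first: 31 3C → 0x313C.
0x313C = 12604.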